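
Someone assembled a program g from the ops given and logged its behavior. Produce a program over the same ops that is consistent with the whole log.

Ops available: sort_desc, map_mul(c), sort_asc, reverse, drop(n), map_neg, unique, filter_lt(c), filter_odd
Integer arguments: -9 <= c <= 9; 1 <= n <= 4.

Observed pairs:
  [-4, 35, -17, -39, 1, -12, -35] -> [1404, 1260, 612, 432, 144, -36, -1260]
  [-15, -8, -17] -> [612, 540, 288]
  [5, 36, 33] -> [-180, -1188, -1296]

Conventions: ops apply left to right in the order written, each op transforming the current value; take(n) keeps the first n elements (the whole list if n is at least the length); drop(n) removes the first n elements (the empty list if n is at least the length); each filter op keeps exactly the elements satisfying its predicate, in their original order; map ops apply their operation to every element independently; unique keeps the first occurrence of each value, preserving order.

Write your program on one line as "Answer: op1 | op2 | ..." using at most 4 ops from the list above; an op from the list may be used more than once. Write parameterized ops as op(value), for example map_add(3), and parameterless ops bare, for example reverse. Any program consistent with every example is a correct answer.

map_mul(-6) | map_mul(6) | sort_desc

Check, running the answer program on each example:
  [-4, 35, -17, -39, 1, -12, -35] -> [24, -210, 102, 234, -6, 72, 210] -> [144, -1260, 612, 1404, -36, 432, 1260] -> [1404, 1260, 612, 432, 144, -36, -1260]
  [-15, -8, -17] -> [90, 48, 102] -> [540, 288, 612] -> [612, 540, 288]
  [5, 36, 33] -> [-30, -216, -198] -> [-180, -1296, -1188] -> [-180, -1188, -1296]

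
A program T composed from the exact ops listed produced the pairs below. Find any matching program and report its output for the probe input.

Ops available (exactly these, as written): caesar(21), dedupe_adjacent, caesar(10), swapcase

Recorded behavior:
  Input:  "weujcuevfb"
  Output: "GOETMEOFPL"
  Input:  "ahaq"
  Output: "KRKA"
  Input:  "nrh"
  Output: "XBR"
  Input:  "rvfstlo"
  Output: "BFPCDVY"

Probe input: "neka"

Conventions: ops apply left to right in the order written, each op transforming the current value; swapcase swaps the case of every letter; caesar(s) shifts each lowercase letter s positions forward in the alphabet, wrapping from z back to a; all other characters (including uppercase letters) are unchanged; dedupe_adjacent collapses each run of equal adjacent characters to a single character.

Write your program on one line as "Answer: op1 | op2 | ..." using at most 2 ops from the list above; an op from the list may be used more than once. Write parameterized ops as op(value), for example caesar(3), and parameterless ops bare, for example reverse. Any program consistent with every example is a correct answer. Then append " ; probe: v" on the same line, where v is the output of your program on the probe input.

caesar(10) | swapcase ; probe: "XOUK"

Check, running the answer program on each example:
  "weujcuevfb" -> "goetmeofpl" -> "GOETMEOFPL"
  "ahaq" -> "krka" -> "KRKA"
  "nrh" -> "xbr" -> "XBR"
  "rvfstlo" -> "bfpcdvy" -> "BFPCDVY"
  probe: "neka" -> "xouk" -> "XOUK"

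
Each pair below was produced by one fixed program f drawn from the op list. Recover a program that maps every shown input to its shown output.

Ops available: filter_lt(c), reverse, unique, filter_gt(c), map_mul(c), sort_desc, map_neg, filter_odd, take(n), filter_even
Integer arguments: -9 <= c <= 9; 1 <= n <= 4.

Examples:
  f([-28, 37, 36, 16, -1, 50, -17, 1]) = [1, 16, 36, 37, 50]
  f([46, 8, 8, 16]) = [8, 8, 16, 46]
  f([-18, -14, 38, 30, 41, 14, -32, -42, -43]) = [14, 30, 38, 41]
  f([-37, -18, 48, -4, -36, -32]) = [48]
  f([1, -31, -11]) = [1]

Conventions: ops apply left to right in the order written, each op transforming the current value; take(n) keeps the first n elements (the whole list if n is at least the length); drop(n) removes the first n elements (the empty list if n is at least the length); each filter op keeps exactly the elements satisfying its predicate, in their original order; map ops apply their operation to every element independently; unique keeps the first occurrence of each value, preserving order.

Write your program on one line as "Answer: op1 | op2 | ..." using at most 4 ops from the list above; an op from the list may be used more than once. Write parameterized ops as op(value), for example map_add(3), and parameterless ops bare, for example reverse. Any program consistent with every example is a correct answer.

filter_gt(0) | sort_desc | reverse

Check, running the answer program on each example:
  [-28, 37, 36, 16, -1, 50, -17, 1] -> [37, 36, 16, 50, 1] -> [50, 37, 36, 16, 1] -> [1, 16, 36, 37, 50]
  [46, 8, 8, 16] -> [46, 8, 8, 16] -> [46, 16, 8, 8] -> [8, 8, 16, 46]
  [-18, -14, 38, 30, 41, 14, -32, -42, -43] -> [38, 30, 41, 14] -> [41, 38, 30, 14] -> [14, 30, 38, 41]
  [-37, -18, 48, -4, -36, -32] -> [48] -> [48] -> [48]
  [1, -31, -11] -> [1] -> [1] -> [1]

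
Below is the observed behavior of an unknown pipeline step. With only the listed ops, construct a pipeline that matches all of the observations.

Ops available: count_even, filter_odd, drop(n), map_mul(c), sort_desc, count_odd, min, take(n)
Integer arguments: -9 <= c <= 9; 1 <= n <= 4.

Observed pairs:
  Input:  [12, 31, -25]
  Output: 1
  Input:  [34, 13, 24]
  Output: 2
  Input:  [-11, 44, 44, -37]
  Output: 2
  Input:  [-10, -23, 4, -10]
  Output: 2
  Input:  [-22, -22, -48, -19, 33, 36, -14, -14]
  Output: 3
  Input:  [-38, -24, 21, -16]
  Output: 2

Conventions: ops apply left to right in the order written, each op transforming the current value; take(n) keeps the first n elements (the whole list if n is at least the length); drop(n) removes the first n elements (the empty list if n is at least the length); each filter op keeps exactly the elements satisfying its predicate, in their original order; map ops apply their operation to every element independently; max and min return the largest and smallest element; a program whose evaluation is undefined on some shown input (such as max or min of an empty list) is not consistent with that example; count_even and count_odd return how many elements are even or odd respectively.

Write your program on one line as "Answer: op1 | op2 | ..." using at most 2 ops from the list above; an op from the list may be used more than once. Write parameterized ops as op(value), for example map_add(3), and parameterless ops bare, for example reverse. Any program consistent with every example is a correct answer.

take(3) | count_even

Check, running the answer program on each example:
  [12, 31, -25] -> [12, 31, -25] -> 1
  [34, 13, 24] -> [34, 13, 24] -> 2
  [-11, 44, 44, -37] -> [-11, 44, 44] -> 2
  [-10, -23, 4, -10] -> [-10, -23, 4] -> 2
  [-22, -22, -48, -19, 33, 36, -14, -14] -> [-22, -22, -48] -> 3
  [-38, -24, 21, -16] -> [-38, -24, 21] -> 2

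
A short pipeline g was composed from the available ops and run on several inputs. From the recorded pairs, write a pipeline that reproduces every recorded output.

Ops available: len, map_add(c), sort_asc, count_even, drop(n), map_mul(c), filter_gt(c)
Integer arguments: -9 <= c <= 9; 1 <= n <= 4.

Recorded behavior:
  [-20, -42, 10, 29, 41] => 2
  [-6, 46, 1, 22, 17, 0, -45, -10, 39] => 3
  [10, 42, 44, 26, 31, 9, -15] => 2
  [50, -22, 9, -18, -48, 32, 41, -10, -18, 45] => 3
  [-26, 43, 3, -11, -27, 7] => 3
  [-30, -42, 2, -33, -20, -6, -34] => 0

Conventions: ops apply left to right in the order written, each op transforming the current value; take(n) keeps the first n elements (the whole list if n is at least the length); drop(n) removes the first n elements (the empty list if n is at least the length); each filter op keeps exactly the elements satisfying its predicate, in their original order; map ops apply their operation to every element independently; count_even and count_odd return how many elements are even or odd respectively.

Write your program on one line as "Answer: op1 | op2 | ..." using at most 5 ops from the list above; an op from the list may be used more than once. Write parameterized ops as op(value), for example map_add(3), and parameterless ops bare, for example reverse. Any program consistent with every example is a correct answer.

filter_gt(-9) | map_add(7) | sort_asc | map_add(-8) | count_even

Check, running the answer program on each example:
  [-20, -42, 10, 29, 41] -> [10, 29, 41] -> [17, 36, 48] -> [17, 36, 48] -> [9, 28, 40] -> 2
  [-6, 46, 1, 22, 17, 0, -45, -10, 39] -> [-6, 46, 1, 22, 17, 0, 39] -> [1, 53, 8, 29, 24, 7, 46] -> [1, 7, 8, 24, 29, 46, 53] -> [-7, -1, 0, 16, 21, 38, 45] -> 3
  [10, 42, 44, 26, 31, 9, -15] -> [10, 42, 44, 26, 31, 9] -> [17, 49, 51, 33, 38, 16] -> [16, 17, 33, 38, 49, 51] -> [8, 9, 25, 30, 41, 43] -> 2
  [50, -22, 9, -18, -48, 32, 41, -10, -18, 45] -> [50, 9, 32, 41, 45] -> [57, 16, 39, 48, 52] -> [16, 39, 48, 52, 57] -> [8, 31, 40, 44, 49] -> 3
  [-26, 43, 3, -11, -27, 7] -> [43, 3, 7] -> [50, 10, 14] -> [10, 14, 50] -> [2, 6, 42] -> 3
  [-30, -42, 2, -33, -20, -6, -34] -> [2, -6] -> [9, 1] -> [1, 9] -> [-7, 1] -> 0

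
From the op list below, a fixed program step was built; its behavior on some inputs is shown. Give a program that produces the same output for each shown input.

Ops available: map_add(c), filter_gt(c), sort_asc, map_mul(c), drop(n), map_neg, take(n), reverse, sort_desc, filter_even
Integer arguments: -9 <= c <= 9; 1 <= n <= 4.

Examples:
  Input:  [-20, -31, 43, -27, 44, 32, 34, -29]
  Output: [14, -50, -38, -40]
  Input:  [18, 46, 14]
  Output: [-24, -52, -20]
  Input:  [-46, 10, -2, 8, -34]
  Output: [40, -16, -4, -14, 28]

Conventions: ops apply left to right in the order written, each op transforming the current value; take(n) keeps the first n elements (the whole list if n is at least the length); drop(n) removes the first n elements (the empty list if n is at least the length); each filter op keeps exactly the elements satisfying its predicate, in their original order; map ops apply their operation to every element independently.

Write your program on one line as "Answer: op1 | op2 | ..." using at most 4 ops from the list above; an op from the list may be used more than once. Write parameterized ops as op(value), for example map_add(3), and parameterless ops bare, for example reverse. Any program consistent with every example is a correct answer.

map_neg | filter_even | map_add(-6)

Check, running the answer program on each example:
  [-20, -31, 43, -27, 44, 32, 34, -29] -> [20, 31, -43, 27, -44, -32, -34, 29] -> [20, -44, -32, -34] -> [14, -50, -38, -40]
  [18, 46, 14] -> [-18, -46, -14] -> [-18, -46, -14] -> [-24, -52, -20]
  [-46, 10, -2, 8, -34] -> [46, -10, 2, -8, 34] -> [46, -10, 2, -8, 34] -> [40, -16, -4, -14, 28]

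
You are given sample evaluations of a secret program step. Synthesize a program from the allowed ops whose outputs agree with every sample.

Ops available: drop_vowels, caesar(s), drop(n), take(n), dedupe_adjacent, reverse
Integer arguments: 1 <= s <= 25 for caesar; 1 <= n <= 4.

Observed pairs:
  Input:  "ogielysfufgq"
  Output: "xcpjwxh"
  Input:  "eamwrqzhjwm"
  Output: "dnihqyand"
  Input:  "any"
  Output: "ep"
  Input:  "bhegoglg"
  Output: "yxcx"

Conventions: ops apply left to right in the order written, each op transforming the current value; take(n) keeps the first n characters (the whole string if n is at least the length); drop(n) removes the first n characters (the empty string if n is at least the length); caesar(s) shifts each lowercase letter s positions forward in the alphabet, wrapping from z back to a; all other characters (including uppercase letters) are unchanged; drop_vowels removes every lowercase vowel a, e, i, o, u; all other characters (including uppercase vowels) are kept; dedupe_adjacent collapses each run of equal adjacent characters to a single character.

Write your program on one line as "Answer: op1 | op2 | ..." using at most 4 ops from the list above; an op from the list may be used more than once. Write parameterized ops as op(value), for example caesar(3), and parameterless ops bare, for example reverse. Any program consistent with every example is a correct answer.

drop(1) | drop_vowels | caesar(17) | dedupe_adjacent

Check, running the answer program on each example:
  "ogielysfufgq" -> "gielysfufgq" -> "glysffgq" -> "xcpjwwxh" -> "xcpjwxh"
  "eamwrqzhjwm" -> "amwrqzhjwm" -> "mwrqzhjwm" -> "dnihqyand" -> "dnihqyand"
  "any" -> "ny" -> "ny" -> "ep" -> "ep"
  "bhegoglg" -> "hegoglg" -> "hgglg" -> "yxxcx" -> "yxcx"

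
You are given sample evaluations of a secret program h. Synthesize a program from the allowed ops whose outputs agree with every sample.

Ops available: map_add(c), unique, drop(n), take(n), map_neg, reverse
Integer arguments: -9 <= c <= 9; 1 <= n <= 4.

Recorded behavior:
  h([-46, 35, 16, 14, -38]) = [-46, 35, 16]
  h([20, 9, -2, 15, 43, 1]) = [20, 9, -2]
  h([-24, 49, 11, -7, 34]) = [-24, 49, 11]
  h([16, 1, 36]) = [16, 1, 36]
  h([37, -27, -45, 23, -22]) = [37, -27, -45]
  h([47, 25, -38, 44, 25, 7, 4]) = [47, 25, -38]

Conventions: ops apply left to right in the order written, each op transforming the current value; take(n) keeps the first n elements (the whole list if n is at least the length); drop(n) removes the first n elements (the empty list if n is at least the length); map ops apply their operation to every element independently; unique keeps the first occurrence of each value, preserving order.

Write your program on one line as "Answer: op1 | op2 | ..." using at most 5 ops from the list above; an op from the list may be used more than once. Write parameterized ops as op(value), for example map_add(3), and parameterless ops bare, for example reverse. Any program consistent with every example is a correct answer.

map_add(3) | take(3) | map_add(2) | map_add(-5)

Check, running the answer program on each example:
  [-46, 35, 16, 14, -38] -> [-43, 38, 19, 17, -35] -> [-43, 38, 19] -> [-41, 40, 21] -> [-46, 35, 16]
  [20, 9, -2, 15, 43, 1] -> [23, 12, 1, 18, 46, 4] -> [23, 12, 1] -> [25, 14, 3] -> [20, 9, -2]
  [-24, 49, 11, -7, 34] -> [-21, 52, 14, -4, 37] -> [-21, 52, 14] -> [-19, 54, 16] -> [-24, 49, 11]
  [16, 1, 36] -> [19, 4, 39] -> [19, 4, 39] -> [21, 6, 41] -> [16, 1, 36]
  [37, -27, -45, 23, -22] -> [40, -24, -42, 26, -19] -> [40, -24, -42] -> [42, -22, -40] -> [37, -27, -45]
  [47, 25, -38, 44, 25, 7, 4] -> [50, 28, -35, 47, 28, 10, 7] -> [50, 28, -35] -> [52, 30, -33] -> [47, 25, -38]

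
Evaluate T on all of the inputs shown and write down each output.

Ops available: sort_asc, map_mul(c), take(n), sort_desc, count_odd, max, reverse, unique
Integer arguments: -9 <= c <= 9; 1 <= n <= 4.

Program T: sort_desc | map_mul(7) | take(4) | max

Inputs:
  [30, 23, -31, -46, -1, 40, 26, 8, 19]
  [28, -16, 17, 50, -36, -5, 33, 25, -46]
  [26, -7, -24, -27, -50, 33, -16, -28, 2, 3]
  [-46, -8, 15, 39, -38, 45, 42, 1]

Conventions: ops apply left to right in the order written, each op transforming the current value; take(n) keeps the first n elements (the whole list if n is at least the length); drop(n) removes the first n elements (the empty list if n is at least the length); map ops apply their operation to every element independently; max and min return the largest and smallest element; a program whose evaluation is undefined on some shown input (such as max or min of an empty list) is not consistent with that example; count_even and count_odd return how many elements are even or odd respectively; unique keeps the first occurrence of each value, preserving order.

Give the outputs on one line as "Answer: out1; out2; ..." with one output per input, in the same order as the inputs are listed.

Execution, op by op:
  [30, 23, -31, -46, -1, 40, 26, 8, 19] -> [40, 30, 26, 23, 19, 8, -1, -31, -46] -> [280, 210, 182, 161, 133, 56, -7, -217, -322] -> [280, 210, 182, 161] -> 280
  [28, -16, 17, 50, -36, -5, 33, 25, -46] -> [50, 33, 28, 25, 17, -5, -16, -36, -46] -> [350, 231, 196, 175, 119, -35, -112, -252, -322] -> [350, 231, 196, 175] -> 350
  [26, -7, -24, -27, -50, 33, -16, -28, 2, 3] -> [33, 26, 3, 2, -7, -16, -24, -27, -28, -50] -> [231, 182, 21, 14, -49, -112, -168, -189, -196, -350] -> [231, 182, 21, 14] -> 231
  [-46, -8, 15, 39, -38, 45, 42, 1] -> [45, 42, 39, 15, 1, -8, -38, -46] -> [315, 294, 273, 105, 7, -56, -266, -322] -> [315, 294, 273, 105] -> 315

280; 350; 231; 315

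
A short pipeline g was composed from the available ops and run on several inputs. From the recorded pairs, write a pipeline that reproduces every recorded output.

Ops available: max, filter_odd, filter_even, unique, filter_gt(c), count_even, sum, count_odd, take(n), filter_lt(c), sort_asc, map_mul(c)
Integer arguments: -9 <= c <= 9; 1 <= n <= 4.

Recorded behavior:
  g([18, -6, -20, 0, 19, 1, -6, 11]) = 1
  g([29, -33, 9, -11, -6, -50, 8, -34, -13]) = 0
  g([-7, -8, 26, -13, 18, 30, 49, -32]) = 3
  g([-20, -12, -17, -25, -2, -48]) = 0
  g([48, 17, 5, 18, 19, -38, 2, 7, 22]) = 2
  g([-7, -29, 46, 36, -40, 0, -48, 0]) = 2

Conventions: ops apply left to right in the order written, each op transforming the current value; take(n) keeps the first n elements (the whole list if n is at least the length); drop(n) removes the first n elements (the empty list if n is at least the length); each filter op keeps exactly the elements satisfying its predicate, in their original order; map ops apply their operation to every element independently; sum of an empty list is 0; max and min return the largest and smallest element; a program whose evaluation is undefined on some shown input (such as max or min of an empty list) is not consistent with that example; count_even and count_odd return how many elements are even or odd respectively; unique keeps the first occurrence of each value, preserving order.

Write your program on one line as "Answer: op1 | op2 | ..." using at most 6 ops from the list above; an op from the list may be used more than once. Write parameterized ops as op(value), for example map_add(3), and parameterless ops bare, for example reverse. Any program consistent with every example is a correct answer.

filter_gt(8) | take(3) | sort_asc | map_mul(7) | count_even

Check, running the answer program on each example:
  [18, -6, -20, 0, 19, 1, -6, 11] -> [18, 19, 11] -> [18, 19, 11] -> [11, 18, 19] -> [77, 126, 133] -> 1
  [29, -33, 9, -11, -6, -50, 8, -34, -13] -> [29, 9] -> [29, 9] -> [9, 29] -> [63, 203] -> 0
  [-7, -8, 26, -13, 18, 30, 49, -32] -> [26, 18, 30, 49] -> [26, 18, 30] -> [18, 26, 30] -> [126, 182, 210] -> 3
  [-20, -12, -17, -25, -2, -48] -> [] -> [] -> [] -> [] -> 0
  [48, 17, 5, 18, 19, -38, 2, 7, 22] -> [48, 17, 18, 19, 22] -> [48, 17, 18] -> [17, 18, 48] -> [119, 126, 336] -> 2
  [-7, -29, 46, 36, -40, 0, -48, 0] -> [46, 36] -> [46, 36] -> [36, 46] -> [252, 322] -> 2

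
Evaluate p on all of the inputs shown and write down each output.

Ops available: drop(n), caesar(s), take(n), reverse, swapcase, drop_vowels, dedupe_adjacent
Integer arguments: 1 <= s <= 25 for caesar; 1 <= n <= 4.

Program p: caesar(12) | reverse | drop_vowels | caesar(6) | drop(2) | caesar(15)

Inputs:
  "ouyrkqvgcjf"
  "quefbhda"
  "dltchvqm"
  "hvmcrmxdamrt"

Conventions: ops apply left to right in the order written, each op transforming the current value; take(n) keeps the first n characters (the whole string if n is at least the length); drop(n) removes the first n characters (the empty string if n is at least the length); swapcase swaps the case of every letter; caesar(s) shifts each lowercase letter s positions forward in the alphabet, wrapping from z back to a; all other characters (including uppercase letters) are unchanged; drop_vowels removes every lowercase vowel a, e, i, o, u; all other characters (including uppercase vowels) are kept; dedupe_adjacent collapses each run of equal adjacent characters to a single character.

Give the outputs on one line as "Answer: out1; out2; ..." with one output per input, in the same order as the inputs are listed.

Execution, op by op:
  "ouyrkqvgcjf" -> "agkdwchsovr" -> "rvoshcwdkga" -> "rvshcwdkg" -> "xbynicjqm" -> "ynicjqm" -> "ncxryfb"
  "quefbhda" -> "cgqrntpm" -> "mptnrqgc" -> "mptnrqgc" -> "svztxwmi" -> "ztxwmi" -> "oimlbx"
  "dltchvqm" -> "pxfothcy" -> "ychtofxp" -> "ychtfxp" -> "einzldv" -> "nzldv" -> "coask"
  "hvmcrmxdamrt" -> "thyodyjpmydf" -> "fdympjydoyht" -> "fdympjydyht" -> "ljesvpejenz" -> "esvpejenz" -> "thketytco"

"ncxryfb"; "oimlbx"; "coask"; "thketytco"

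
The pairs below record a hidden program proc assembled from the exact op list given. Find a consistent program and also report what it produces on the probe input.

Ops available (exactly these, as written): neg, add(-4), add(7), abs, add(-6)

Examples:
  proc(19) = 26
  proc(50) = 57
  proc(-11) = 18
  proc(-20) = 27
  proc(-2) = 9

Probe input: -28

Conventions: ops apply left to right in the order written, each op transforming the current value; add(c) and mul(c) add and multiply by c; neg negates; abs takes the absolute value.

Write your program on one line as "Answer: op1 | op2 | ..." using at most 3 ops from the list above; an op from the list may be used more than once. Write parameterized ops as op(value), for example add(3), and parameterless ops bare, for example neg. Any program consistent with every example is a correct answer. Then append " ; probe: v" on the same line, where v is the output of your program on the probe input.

abs | add(7) ; probe: 35

Check, running the answer program on each example:
  19 -> 19 -> 26
  50 -> 50 -> 57
  -11 -> 11 -> 18
  -20 -> 20 -> 27
  -2 -> 2 -> 9
  probe: -28 -> 28 -> 35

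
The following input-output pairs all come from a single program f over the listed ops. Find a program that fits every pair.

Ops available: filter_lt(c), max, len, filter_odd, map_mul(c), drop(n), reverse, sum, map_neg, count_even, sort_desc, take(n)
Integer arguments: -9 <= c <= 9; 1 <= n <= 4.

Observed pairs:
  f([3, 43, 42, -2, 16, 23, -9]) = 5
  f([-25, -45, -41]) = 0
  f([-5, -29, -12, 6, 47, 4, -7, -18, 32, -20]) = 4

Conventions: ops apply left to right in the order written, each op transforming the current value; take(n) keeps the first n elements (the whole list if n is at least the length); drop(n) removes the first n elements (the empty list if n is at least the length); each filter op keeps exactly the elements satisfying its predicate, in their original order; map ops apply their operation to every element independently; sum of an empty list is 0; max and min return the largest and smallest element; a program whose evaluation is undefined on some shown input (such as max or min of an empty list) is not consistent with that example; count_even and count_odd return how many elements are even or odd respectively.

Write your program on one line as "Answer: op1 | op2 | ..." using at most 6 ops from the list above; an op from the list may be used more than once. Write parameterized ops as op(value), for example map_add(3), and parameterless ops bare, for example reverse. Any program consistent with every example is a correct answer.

reverse | map_mul(-3) | filter_lt(5) | map_mul(-4) | len

Check, running the answer program on each example:
  [3, 43, 42, -2, 16, 23, -9] -> [-9, 23, 16, -2, 42, 43, 3] -> [27, -69, -48, 6, -126, -129, -9] -> [-69, -48, -126, -129, -9] -> [276, 192, 504, 516, 36] -> 5
  [-25, -45, -41] -> [-41, -45, -25] -> [123, 135, 75] -> [] -> [] -> 0
  [-5, -29, -12, 6, 47, 4, -7, -18, 32, -20] -> [-20, 32, -18, -7, 4, 47, 6, -12, -29, -5] -> [60, -96, 54, 21, -12, -141, -18, 36, 87, 15] -> [-96, -12, -141, -18] -> [384, 48, 564, 72] -> 4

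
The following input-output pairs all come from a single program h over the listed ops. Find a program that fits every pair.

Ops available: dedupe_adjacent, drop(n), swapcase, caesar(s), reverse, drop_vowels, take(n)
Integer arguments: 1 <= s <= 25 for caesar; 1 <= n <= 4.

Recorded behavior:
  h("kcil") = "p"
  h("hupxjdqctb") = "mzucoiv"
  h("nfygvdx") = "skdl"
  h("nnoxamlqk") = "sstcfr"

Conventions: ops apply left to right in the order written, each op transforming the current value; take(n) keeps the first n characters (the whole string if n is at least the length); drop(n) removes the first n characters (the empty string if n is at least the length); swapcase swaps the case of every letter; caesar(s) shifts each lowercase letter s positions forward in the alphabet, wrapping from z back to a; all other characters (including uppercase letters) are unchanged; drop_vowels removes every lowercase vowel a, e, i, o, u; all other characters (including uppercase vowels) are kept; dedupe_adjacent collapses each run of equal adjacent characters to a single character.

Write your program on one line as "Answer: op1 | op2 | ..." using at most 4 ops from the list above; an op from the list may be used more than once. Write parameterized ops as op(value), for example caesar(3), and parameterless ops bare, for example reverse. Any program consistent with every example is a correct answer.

reverse | caesar(5) | drop(3) | reverse

Check, running the answer program on each example:
  "kcil" -> "lick" -> "qnhp" -> "p" -> "p"
  "hupxjdqctb" -> "btcqdjxpuh" -> "gyhviocuzm" -> "viocuzm" -> "mzucoiv"
  "nfygvdx" -> "xdvgyfn" -> "cialdks" -> "ldks" -> "skdl"
  "nnoxamlqk" -> "kqlmaxonn" -> "pvqrfctss" -> "rfctss" -> "sstcfr"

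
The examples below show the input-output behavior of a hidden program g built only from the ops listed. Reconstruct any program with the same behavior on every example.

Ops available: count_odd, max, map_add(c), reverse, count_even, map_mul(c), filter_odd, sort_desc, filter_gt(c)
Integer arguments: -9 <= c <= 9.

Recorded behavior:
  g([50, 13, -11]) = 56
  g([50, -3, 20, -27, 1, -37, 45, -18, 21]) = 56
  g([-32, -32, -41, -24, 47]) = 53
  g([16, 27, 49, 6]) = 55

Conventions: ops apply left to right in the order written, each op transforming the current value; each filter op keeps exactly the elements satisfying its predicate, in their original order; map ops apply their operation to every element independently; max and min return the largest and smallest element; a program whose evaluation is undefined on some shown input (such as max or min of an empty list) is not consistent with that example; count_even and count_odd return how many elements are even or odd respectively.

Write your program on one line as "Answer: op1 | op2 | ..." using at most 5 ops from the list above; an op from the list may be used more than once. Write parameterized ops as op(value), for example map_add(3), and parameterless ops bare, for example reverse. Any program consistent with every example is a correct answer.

map_add(6) | filter_gt(-2) | reverse | max

Check, running the answer program on each example:
  [50, 13, -11] -> [56, 19, -5] -> [56, 19] -> [19, 56] -> 56
  [50, -3, 20, -27, 1, -37, 45, -18, 21] -> [56, 3, 26, -21, 7, -31, 51, -12, 27] -> [56, 3, 26, 7, 51, 27] -> [27, 51, 7, 26, 3, 56] -> 56
  [-32, -32, -41, -24, 47] -> [-26, -26, -35, -18, 53] -> [53] -> [53] -> 53
  [16, 27, 49, 6] -> [22, 33, 55, 12] -> [22, 33, 55, 12] -> [12, 55, 33, 22] -> 55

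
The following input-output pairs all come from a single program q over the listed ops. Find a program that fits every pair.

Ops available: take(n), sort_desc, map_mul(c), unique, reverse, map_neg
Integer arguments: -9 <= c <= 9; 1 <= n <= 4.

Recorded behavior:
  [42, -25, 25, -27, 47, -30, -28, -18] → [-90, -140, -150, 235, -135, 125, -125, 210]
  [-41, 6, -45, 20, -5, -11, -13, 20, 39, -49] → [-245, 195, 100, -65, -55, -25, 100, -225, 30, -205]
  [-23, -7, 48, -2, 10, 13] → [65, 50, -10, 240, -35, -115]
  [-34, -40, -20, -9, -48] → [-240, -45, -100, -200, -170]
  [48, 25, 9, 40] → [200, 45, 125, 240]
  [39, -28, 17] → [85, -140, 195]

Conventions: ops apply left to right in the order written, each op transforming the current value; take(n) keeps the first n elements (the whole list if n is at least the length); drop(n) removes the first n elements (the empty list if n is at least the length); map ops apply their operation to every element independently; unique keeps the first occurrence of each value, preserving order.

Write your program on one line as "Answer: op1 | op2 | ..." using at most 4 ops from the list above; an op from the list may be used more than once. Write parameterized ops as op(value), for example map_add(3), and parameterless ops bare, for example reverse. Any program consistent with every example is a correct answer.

map_mul(-5) | reverse | map_neg

Check, running the answer program on each example:
  [42, -25, 25, -27, 47, -30, -28, -18] -> [-210, 125, -125, 135, -235, 150, 140, 90] -> [90, 140, 150, -235, 135, -125, 125, -210] -> [-90, -140, -150, 235, -135, 125, -125, 210]
  [-41, 6, -45, 20, -5, -11, -13, 20, 39, -49] -> [205, -30, 225, -100, 25, 55, 65, -100, -195, 245] -> [245, -195, -100, 65, 55, 25, -100, 225, -30, 205] -> [-245, 195, 100, -65, -55, -25, 100, -225, 30, -205]
  [-23, -7, 48, -2, 10, 13] -> [115, 35, -240, 10, -50, -65] -> [-65, -50, 10, -240, 35, 115] -> [65, 50, -10, 240, -35, -115]
  [-34, -40, -20, -9, -48] -> [170, 200, 100, 45, 240] -> [240, 45, 100, 200, 170] -> [-240, -45, -100, -200, -170]
  [48, 25, 9, 40] -> [-240, -125, -45, -200] -> [-200, -45, -125, -240] -> [200, 45, 125, 240]
  [39, -28, 17] -> [-195, 140, -85] -> [-85, 140, -195] -> [85, -140, 195]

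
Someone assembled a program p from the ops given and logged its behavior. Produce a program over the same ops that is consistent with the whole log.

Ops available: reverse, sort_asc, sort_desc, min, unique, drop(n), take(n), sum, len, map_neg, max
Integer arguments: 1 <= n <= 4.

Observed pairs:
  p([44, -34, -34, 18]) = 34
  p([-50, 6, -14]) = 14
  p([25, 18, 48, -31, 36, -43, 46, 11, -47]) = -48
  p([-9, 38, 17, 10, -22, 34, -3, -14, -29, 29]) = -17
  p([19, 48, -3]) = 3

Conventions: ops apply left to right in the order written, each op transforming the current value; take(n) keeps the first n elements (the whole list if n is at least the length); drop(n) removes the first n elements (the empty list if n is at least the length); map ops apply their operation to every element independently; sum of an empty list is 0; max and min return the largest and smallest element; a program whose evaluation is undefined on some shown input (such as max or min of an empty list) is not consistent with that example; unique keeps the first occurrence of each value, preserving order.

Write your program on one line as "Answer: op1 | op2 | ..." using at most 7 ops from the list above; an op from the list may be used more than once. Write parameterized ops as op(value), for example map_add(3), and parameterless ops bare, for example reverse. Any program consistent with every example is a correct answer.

take(4) | take(3) | reverse | take(1) | map_neg | max

Check, running the answer program on each example:
  [44, -34, -34, 18] -> [44, -34, -34, 18] -> [44, -34, -34] -> [-34, -34, 44] -> [-34] -> [34] -> 34
  [-50, 6, -14] -> [-50, 6, -14] -> [-50, 6, -14] -> [-14, 6, -50] -> [-14] -> [14] -> 14
  [25, 18, 48, -31, 36, -43, 46, 11, -47] -> [25, 18, 48, -31] -> [25, 18, 48] -> [48, 18, 25] -> [48] -> [-48] -> -48
  [-9, 38, 17, 10, -22, 34, -3, -14, -29, 29] -> [-9, 38, 17, 10] -> [-9, 38, 17] -> [17, 38, -9] -> [17] -> [-17] -> -17
  [19, 48, -3] -> [19, 48, -3] -> [19, 48, -3] -> [-3, 48, 19] -> [-3] -> [3] -> 3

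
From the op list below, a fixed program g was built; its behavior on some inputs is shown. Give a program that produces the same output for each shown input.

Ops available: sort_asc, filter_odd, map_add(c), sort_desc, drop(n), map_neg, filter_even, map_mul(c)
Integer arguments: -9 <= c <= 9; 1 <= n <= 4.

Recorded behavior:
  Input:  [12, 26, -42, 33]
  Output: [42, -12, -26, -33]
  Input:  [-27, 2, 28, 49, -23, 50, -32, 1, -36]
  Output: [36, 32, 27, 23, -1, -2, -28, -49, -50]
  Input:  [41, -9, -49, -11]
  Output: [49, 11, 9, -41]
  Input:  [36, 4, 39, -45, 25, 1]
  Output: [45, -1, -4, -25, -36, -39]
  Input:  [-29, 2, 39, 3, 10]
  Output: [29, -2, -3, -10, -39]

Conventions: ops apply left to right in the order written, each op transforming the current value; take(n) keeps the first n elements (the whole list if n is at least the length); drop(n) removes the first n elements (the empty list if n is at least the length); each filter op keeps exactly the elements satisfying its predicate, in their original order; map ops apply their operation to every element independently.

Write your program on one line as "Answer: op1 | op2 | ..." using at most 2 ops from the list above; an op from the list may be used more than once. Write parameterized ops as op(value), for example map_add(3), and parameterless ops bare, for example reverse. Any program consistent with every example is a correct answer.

sort_asc | map_neg

Check, running the answer program on each example:
  [12, 26, -42, 33] -> [-42, 12, 26, 33] -> [42, -12, -26, -33]
  [-27, 2, 28, 49, -23, 50, -32, 1, -36] -> [-36, -32, -27, -23, 1, 2, 28, 49, 50] -> [36, 32, 27, 23, -1, -2, -28, -49, -50]
  [41, -9, -49, -11] -> [-49, -11, -9, 41] -> [49, 11, 9, -41]
  [36, 4, 39, -45, 25, 1] -> [-45, 1, 4, 25, 36, 39] -> [45, -1, -4, -25, -36, -39]
  [-29, 2, 39, 3, 10] -> [-29, 2, 3, 10, 39] -> [29, -2, -3, -10, -39]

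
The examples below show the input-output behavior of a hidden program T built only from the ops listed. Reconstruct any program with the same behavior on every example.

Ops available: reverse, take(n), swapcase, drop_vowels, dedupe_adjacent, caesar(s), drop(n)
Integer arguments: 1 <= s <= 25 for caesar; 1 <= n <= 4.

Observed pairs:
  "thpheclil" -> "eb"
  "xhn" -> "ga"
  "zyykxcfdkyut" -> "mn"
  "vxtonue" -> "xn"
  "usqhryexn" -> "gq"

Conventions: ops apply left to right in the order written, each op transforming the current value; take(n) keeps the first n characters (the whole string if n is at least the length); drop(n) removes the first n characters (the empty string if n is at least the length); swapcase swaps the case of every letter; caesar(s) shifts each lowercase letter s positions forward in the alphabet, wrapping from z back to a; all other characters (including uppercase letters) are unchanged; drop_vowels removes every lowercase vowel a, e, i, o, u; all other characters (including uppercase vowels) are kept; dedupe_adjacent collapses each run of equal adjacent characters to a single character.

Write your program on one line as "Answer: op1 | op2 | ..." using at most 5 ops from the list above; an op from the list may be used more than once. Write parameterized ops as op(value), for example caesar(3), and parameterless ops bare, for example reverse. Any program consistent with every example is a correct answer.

reverse | caesar(14) | caesar(5) | take(2)

Check, running the answer program on each example:
  "thpheclil" -> "lilcehpht" -> "zwzqsvdvh" -> "ebevxaiam" -> "eb"
  "xhn" -> "nhx" -> "bvl" -> "gaq" -> "ga"
  "zyykxcfdkyut" -> "tuykdfcxkyyz" -> "himyrtqlymmn" -> "mnrdwyvqdrrs" -> "mn"
  "vxtonue" -> "eunotxv" -> "sibchlj" -> "xnghmqo" -> "xn"
  "usqhryexn" -> "nxeyrhqsu" -> "blsmfvegi" -> "gqxrkajln" -> "gq"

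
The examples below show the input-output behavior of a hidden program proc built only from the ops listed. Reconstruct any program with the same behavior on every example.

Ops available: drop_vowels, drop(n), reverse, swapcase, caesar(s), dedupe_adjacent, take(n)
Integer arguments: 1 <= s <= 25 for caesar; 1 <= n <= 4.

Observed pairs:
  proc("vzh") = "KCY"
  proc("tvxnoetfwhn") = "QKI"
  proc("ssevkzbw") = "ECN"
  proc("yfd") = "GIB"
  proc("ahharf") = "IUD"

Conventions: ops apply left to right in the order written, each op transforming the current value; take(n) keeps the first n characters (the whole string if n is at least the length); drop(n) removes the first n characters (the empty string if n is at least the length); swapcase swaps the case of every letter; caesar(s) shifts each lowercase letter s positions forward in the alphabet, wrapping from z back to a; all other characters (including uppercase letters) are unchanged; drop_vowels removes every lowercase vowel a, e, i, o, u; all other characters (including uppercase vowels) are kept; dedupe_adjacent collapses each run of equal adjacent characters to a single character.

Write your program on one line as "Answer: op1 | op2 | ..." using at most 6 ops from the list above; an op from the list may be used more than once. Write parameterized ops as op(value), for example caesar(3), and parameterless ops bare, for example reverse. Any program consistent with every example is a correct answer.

caesar(12) | reverse | drop_vowels | caesar(17) | swapcase | take(3)

Check, running the answer program on each example:
  "vzh" -> "hlt" -> "tlh" -> "tlh" -> "kcy" -> "KCY" -> "KCY"
  "tvxnoetfwhn" -> "fhjzaqfritz" -> "ztirfqazjhf" -> "ztrfqzjhf" -> "qkiwhqayw" -> "QKIWHQAYW" -> "QKI"
  "ssevkzbw" -> "eeqhwlni" -> "inlwhqee" -> "nlwhq" -> "ecnyh" -> "ECNYH" -> "ECN"
  "yfd" -> "krp" -> "prk" -> "prk" -> "gib" -> "GIB" -> "GIB"
  "ahharf" -> "mttmdr" -> "rdmttm" -> "rdmttm" -> "iudkkd" -> "IUDKKD" -> "IUD"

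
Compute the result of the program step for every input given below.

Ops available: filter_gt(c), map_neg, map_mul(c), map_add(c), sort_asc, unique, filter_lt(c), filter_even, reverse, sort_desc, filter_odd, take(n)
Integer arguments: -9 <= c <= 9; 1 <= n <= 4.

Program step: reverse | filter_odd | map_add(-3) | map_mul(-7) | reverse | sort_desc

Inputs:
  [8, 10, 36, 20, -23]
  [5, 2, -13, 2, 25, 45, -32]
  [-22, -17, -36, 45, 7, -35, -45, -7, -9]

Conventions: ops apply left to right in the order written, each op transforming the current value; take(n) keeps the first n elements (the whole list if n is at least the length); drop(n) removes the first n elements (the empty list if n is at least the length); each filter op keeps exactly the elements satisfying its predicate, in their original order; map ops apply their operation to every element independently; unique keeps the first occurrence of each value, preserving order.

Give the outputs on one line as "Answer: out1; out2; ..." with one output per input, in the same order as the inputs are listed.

[182]; [112, -14, -154, -294]; [336, 266, 140, 84, 70, -28, -294]

Execution, op by op:
  [8, 10, 36, 20, -23] -> [-23, 20, 36, 10, 8] -> [-23] -> [-26] -> [182] -> [182] -> [182]
  [5, 2, -13, 2, 25, 45, -32] -> [-32, 45, 25, 2, -13, 2, 5] -> [45, 25, -13, 5] -> [42, 22, -16, 2] -> [-294, -154, 112, -14] -> [-14, 112, -154, -294] -> [112, -14, -154, -294]
  [-22, -17, -36, 45, 7, -35, -45, -7, -9] -> [-9, -7, -45, -35, 7, 45, -36, -17, -22] -> [-9, -7, -45, -35, 7, 45, -17] -> [-12, -10, -48, -38, 4, 42, -20] -> [84, 70, 336, 266, -28, -294, 140] -> [140, -294, -28, 266, 336, 70, 84] -> [336, 266, 140, 84, 70, -28, -294]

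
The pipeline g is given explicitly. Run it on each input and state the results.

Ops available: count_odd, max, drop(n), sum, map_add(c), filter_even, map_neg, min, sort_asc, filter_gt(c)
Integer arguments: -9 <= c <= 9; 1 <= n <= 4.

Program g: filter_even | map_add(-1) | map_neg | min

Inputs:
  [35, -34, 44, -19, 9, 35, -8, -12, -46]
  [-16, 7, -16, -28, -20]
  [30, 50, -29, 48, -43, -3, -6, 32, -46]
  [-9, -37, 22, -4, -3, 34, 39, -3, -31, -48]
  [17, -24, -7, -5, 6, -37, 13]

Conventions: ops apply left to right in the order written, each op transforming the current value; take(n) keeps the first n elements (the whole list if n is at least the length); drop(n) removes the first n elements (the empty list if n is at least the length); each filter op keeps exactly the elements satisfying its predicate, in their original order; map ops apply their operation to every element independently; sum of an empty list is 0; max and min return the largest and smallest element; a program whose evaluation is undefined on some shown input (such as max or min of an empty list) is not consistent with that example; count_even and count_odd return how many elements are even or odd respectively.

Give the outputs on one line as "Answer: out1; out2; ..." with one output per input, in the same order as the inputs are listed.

-43; 17; -49; -33; -5

Execution, op by op:
  [35, -34, 44, -19, 9, 35, -8, -12, -46] -> [-34, 44, -8, -12, -46] -> [-35, 43, -9, -13, -47] -> [35, -43, 9, 13, 47] -> -43
  [-16, 7, -16, -28, -20] -> [-16, -16, -28, -20] -> [-17, -17, -29, -21] -> [17, 17, 29, 21] -> 17
  [30, 50, -29, 48, -43, -3, -6, 32, -46] -> [30, 50, 48, -6, 32, -46] -> [29, 49, 47, -7, 31, -47] -> [-29, -49, -47, 7, -31, 47] -> -49
  [-9, -37, 22, -4, -3, 34, 39, -3, -31, -48] -> [22, -4, 34, -48] -> [21, -5, 33, -49] -> [-21, 5, -33, 49] -> -33
  [17, -24, -7, -5, 6, -37, 13] -> [-24, 6] -> [-25, 5] -> [25, -5] -> -5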